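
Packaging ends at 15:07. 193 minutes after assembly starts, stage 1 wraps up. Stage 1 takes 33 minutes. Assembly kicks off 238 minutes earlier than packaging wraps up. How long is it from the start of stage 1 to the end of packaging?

78 minutes

Assembly starts at 15:07 − 238 min = 11:09.
Stage 1 ends at 11:09 + 193 min = 14:22.
Stage 1 starts at 14:22 − 33 min = 13:49.
From 13:49 to 15:07 is 78 minutes.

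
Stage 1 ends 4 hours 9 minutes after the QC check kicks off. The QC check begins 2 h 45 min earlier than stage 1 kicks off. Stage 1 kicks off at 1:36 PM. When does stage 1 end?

3:00 PM

The QC check starts at 1:36 PM − 165 min = 10:51 AM.
Stage 1 ends at 10:51 AM + 249 min = 3:00 PM.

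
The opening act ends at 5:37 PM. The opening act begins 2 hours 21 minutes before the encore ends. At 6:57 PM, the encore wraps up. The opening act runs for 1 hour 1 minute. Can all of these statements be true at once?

Yes

The opening act starts at 6:57 PM − 141 min = 4:36 PM.
The opening act ends at 4:36 PM + 61 min = 5:37 PM.
That matches the stated 5:37 PM, so the schedule is consistent.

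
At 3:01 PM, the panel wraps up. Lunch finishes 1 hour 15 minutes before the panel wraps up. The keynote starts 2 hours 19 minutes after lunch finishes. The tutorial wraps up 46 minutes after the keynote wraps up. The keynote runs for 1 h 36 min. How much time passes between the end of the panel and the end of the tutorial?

3 h 26 min

Lunch ends at 3:01 PM − 75 min = 1:46 PM.
The keynote starts at 1:46 PM + 139 min = 4:05 PM.
The keynote ends at 4:05 PM + 96 min = 5:41 PM.
The tutorial ends at 5:41 PM + 46 min = 6:27 PM.
From 3:01 PM to 6:27 PM is 3 h 26 min.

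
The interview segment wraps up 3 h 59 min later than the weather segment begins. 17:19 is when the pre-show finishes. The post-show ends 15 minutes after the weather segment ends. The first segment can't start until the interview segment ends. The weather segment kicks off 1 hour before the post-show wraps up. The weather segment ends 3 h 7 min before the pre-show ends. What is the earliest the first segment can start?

17:26

The weather segment ends at 17:19 − 187 min = 14:12.
The post-show ends at 14:12 + 15 min = 14:27.
The weather segment starts at 14:27 − 60 min = 13:27.
The interview segment ends at 13:27 + 239 min = 17:26.
The first segment is bounded by the interview segment, so the earliest it can start is 17:26.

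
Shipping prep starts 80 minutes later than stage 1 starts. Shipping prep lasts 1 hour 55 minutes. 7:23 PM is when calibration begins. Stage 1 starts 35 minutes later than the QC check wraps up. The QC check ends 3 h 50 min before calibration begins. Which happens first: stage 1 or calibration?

stage 1

The QC check ends at 7:23 PM − 230 min = 3:33 PM.
Stage 1 starts at 3:33 PM + 35 min = 4:08 PM.
Stage 1 starts at 4:08 PM and calibration starts at 7:23 PM, so stage 1 is first.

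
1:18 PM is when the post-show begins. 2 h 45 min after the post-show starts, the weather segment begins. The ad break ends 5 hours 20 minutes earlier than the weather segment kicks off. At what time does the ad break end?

The weather segment starts at 1:18 PM + 165 min = 4:03 PM.
The ad break ends at 4:03 PM − 320 min = 10:43 AM.

10:43 AM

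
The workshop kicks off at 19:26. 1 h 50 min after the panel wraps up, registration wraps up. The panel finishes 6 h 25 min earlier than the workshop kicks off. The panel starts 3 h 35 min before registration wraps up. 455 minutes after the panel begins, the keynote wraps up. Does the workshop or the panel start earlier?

The panel ends at 19:26 − 385 min = 13:01.
Registration ends at 13:01 + 110 min = 14:51.
The panel starts at 14:51 − 215 min = 11:16.
The workshop starts at 19:26 and the panel starts at 11:16, so the panel is first.

the panel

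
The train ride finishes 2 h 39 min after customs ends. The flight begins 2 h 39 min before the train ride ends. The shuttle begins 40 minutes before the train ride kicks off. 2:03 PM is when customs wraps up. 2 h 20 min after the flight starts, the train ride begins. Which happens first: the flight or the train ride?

the flight

The train ride ends at 2:03 PM + 159 min = 4:42 PM.
The flight starts at 4:42 PM − 159 min = 2:03 PM.
The train ride starts at 2:03 PM + 140 min = 4:23 PM.
The flight starts at 2:03 PM and the train ride starts at 4:23 PM, so the flight is first.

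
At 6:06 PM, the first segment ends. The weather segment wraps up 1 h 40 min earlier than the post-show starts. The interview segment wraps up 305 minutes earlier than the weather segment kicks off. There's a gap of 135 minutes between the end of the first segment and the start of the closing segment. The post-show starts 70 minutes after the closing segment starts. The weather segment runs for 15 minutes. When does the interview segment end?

The closing segment starts at 6:06 PM + 135 min = 8:21 PM.
The post-show starts at 8:21 PM + 70 min = 9:31 PM.
The weather segment ends at 9:31 PM − 100 min = 7:51 PM.
The weather segment starts at 7:51 PM − 15 min = 7:36 PM.
The interview segment ends at 7:36 PM − 305 min = 2:31 PM.

2:31 PM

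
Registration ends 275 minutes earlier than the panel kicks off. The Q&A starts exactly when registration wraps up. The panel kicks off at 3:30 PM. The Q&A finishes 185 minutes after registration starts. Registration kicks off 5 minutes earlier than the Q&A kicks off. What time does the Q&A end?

1:55 PM

Registration ends at 3:30 PM − 275 min = 10:55 AM.
So the Q&A starts at 10:55 AM.
Registration starts at 10:55 AM − 5 min = 10:50 AM.
The Q&A ends at 10:50 AM + 185 min = 1:55 PM.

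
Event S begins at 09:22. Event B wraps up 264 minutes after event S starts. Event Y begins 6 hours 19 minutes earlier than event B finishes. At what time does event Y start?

07:27

Event B ends at 09:22 + 264 min = 13:46.
Event Y starts at 13:46 − 379 min = 07:27.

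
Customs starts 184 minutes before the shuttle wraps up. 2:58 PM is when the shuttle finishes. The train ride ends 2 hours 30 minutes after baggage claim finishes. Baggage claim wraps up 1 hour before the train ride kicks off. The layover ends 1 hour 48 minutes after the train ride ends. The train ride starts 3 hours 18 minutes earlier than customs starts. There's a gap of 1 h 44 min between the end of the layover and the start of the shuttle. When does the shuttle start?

Customs starts at 2:58 PM − 184 min = 11:54 AM.
The train ride starts at 11:54 AM − 198 min = 8:36 AM.
Baggage claim ends at 8:36 AM − 60 min = 7:36 AM.
The train ride ends at 7:36 AM + 150 min = 10:06 AM.
The layover ends at 10:06 AM + 108 min = 11:54 AM.
The shuttle starts at 11:54 AM + 104 min = 1:38 PM.

1:38 PM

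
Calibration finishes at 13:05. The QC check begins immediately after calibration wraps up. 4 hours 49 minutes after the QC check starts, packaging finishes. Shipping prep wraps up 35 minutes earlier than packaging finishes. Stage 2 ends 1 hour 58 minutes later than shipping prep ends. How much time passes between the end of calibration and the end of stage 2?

The QC check starts at 13:05.
Packaging ends at 13:05 + 289 min = 17:54.
Shipping prep ends at 17:54 − 35 min = 17:19.
Stage 2 ends at 17:19 + 118 min = 19:17.
From 13:05 to 19:17 is 372 minutes.

372 minutes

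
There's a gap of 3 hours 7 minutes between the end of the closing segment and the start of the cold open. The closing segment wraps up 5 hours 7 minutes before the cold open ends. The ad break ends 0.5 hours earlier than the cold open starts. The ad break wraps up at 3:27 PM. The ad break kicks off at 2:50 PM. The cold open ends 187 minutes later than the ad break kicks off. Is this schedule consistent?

The cold open ends at 2:50 PM + 187 min = 5:57 PM.
The closing segment ends at 5:57 PM − 307 min = 12:50 PM.
The cold open starts at 12:50 PM + 187 min = 3:57 PM.
The ad break ends at 3:57 PM − 30 min = 3:27 PM.
That matches the stated 3:27 PM, so the schedule is consistent.

Yes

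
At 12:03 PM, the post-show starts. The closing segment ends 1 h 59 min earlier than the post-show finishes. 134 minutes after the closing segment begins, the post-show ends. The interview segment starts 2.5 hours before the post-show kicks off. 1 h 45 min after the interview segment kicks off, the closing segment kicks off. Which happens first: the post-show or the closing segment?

the closing segment

The interview segment starts at 12:03 PM − 150 min = 9:33 AM.
The closing segment starts at 9:33 AM + 105 min = 11:18 AM.
The post-show starts at 12:03 PM and the closing segment starts at 11:18 AM, so the closing segment is first.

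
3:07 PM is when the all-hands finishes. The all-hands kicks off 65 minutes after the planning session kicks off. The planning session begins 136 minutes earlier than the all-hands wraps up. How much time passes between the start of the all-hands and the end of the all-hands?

The planning session starts at 3:07 PM − 136 min = 12:51 PM.
The all-hands starts at 12:51 PM + 65 min = 1:56 PM.
From 1:56 PM to 3:07 PM is 71 minutes.

71 minutes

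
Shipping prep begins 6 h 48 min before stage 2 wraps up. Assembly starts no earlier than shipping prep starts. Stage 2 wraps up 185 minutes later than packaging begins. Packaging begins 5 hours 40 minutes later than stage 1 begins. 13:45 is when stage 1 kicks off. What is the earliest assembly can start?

Packaging starts at 13:45 + 340 min = 19:25.
Stage 2 ends at 19:25 + 185 min = 22:30.
Shipping prep starts at 22:30 − 408 min = 15:42.
Assembly is bounded by shipping prep, so the earliest it can start is 15:42.

15:42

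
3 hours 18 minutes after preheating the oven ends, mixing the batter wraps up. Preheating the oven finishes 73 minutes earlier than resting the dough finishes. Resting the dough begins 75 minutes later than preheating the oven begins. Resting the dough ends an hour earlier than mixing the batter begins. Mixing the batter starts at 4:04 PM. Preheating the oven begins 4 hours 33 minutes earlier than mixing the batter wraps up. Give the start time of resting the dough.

Resting the dough ends at 4:04 PM − 60 min = 3:04 PM.
Preheating the oven ends at 3:04 PM − 73 min = 1:51 PM.
Mixing the batter ends at 1:51 PM + 198 min = 5:09 PM.
Preheating the oven starts at 5:09 PM − 273 min = 12:36 PM.
Resting the dough starts at 12:36 PM + 75 min = 1:51 PM.

1:51 PM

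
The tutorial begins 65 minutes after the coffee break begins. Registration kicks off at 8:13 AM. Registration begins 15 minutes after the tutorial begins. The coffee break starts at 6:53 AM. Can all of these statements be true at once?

Yes

The tutorial starts at 6:53 AM + 65 min = 7:58 AM.
Registration starts at 7:58 AM + 15 min = 8:13 AM.
That matches the stated 8:13 AM, so the schedule is consistent.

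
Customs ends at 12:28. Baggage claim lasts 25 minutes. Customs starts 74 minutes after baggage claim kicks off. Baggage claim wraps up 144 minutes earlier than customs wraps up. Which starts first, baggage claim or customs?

baggage claim

Baggage claim ends at 12:28 − 144 min = 10:04.
Baggage claim starts at 10:04 − 25 min = 09:39.
Customs starts at 09:39 + 74 min = 10:53.
Baggage claim starts at 09:39 and customs starts at 10:53, so baggage claim is first.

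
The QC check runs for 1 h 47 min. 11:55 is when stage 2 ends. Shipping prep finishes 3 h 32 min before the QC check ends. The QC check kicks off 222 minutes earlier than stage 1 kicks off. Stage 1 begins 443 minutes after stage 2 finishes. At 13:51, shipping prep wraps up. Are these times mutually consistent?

Stage 1 starts at 11:55 + 443 min = 19:18.
The QC check starts at 19:18 − 222 min = 15:36.
The QC check ends at 15:36 + 107 min = 17:23.
Shipping prep ends at 17:23 − 212 min = 13:51.
That matches the stated 13:51, so the schedule is consistent.

Yes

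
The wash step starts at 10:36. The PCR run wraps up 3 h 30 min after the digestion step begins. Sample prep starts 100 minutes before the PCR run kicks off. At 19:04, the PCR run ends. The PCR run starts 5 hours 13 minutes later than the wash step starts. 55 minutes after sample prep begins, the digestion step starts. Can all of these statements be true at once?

No

The PCR run starts at 10:36 + 313 min = 15:49.
Sample prep starts at 15:49 − 100 min = 14:09.
The digestion step starts at 14:09 + 55 min = 15:04.
The PCR run ends at 15:04 + 210 min = 18:34.
But the PCR run is also said to end at 19:04 — a 30-minute conflict.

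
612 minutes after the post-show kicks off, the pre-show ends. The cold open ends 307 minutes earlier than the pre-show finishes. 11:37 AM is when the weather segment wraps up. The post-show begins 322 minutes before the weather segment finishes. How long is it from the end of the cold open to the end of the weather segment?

17 minutes

The post-show starts at 11:37 AM − 322 min = 6:15 AM.
The pre-show ends at 6:15 AM + 612 min = 4:27 PM.
The cold open ends at 4:27 PM − 307 min = 11:20 AM.
From 11:20 AM to 11:37 AM is 17 minutes.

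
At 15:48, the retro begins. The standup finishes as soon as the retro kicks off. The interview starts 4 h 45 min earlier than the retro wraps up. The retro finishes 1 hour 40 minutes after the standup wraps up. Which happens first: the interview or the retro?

the interview

The standup ends at 15:48.
The retro ends at 15:48 + 100 min = 17:28.
The interview starts at 17:28 − 285 min = 12:43.
The interview starts at 12:43 and the retro starts at 15:48, so the interview is first.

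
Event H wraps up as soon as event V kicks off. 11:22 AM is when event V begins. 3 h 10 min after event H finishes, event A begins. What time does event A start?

Event H ends at 11:22 AM.
Event A starts at 11:22 AM + 190 min = 2:32 PM.

2:32 PM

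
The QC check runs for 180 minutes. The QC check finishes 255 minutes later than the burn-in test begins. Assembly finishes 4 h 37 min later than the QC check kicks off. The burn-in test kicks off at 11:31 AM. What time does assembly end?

The QC check ends at 11:31 AM + 255 min = 3:46 PM.
The QC check starts at 3:46 PM − 180 min = 12:46 PM.
Assembly ends at 12:46 PM + 277 min = 5:23 PM.

5:23 PM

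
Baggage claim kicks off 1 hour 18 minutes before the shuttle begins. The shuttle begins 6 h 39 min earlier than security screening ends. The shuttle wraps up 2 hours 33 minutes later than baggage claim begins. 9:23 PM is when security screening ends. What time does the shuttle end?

The shuttle starts at 9:23 PM − 399 min = 2:44 PM.
Baggage claim starts at 2:44 PM − 78 min = 1:26 PM.
The shuttle ends at 1:26 PM + 153 min = 3:59 PM.

3:59 PM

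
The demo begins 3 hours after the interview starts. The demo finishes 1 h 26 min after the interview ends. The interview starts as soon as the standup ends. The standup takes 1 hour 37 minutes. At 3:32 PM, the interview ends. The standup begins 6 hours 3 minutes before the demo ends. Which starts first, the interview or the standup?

The demo ends at 3:32 PM + 86 min = 4:58 PM.
The standup starts at 4:58 PM − 363 min = 10:55 AM.
The standup ends at 10:55 AM + 97 min = 12:32 PM.
So the interview starts at 12:32 PM.
The interview starts at 12:32 PM and the standup starts at 10:55 AM, so the standup is first.

the standup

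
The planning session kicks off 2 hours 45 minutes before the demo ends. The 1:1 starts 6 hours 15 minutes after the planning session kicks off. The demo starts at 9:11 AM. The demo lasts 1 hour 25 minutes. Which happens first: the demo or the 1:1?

the demo

The demo ends at 9:11 AM + 85 min = 10:36 AM.
The planning session starts at 10:36 AM − 165 min = 7:51 AM.
The 1:1 starts at 7:51 AM + 375 min = 2:06 PM.
The demo starts at 9:11 AM and the 1:1 starts at 2:06 PM, so the demo is first.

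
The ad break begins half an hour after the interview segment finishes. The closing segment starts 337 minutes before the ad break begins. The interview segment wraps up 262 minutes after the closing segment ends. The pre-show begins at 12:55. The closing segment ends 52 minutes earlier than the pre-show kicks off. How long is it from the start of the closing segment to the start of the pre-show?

1 h 37 min

The closing segment ends at 12:55 − 52 min = 12:03.
The interview segment ends at 12:03 + 262 min = 16:25.
The ad break starts at 16:25 + 30 min = 16:55.
The closing segment starts at 16:55 − 337 min = 11:18.
From 11:18 to 12:55 is 1 h 37 min.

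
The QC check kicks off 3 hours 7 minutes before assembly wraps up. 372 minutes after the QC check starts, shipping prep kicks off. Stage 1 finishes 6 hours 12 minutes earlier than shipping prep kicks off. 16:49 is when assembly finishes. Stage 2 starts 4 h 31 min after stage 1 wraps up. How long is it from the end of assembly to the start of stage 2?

1 h 24 min

The QC check starts at 16:49 − 187 min = 13:42.
Shipping prep starts at 13:42 + 372 min = 19:54.
Stage 1 ends at 19:54 − 372 min = 13:42.
Stage 2 starts at 13:42 + 271 min = 18:13.
From 16:49 to 18:13 is 1 h 24 min.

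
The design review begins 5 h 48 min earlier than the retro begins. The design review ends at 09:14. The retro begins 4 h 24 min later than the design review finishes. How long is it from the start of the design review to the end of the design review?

1 h 24 min

The retro starts at 09:14 + 264 min = 13:38.
The design review starts at 13:38 − 348 min = 07:50.
From 07:50 to 09:14 is 1 h 24 min.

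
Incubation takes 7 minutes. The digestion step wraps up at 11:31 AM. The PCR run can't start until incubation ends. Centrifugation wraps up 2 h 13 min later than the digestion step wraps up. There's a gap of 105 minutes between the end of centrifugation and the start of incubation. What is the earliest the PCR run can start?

Centrifugation ends at 11:31 AM + 133 min = 1:44 PM.
Incubation starts at 1:44 PM + 105 min = 3:29 PM.
Incubation ends at 3:29 PM + 7 min = 3:36 PM.
The PCR run is bounded by incubation, so the earliest it can start is 3:36 PM.

3:36 PM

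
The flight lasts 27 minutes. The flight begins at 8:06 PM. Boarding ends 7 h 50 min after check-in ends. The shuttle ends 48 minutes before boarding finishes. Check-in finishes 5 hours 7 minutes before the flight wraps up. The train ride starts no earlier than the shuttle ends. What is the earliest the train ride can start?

The flight ends at 8:06 PM + 27 min = 8:33 PM.
Check-in ends at 8:33 PM − 307 min = 3:26 PM.
Boarding ends at 3:26 PM + 470 min = 11:16 PM.
The shuttle ends at 11:16 PM − 48 min = 10:28 PM.
The train ride is bounded by the shuttle, so the earliest it can start is 10:28 PM.

10:28 PM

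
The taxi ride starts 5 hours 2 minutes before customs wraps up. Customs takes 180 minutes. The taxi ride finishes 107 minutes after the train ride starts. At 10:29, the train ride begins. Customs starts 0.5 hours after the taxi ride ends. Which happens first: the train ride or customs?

The taxi ride ends at 10:29 + 107 min = 12:16.
Customs starts at 12:16 + 30 min = 12:46.
The train ride starts at 10:29 and customs starts at 12:46, so the train ride is first.

the train ride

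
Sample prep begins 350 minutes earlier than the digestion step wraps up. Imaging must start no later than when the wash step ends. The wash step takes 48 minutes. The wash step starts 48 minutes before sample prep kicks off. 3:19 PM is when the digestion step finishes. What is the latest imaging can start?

9:29 AM

Sample prep starts at 3:19 PM − 350 min = 9:29 AM.
The wash step starts at 9:29 AM − 48 min = 8:41 AM.
The wash step ends at 8:41 AM + 48 min = 9:29 AM.
Imaging is bounded by the wash step, so the latest it can start is 9:29 AM.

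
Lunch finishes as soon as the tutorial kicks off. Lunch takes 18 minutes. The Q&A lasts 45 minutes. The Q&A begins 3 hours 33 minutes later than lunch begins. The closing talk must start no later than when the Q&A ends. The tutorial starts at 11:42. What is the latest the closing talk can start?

15:42

Lunch ends at 11:42.
Lunch starts at 11:42 − 18 min = 11:24.
The Q&A starts at 11:24 + 213 min = 14:57.
The Q&A ends at 14:57 + 45 min = 15:42.
The closing talk is bounded by the Q&A, so the latest it can start is 15:42.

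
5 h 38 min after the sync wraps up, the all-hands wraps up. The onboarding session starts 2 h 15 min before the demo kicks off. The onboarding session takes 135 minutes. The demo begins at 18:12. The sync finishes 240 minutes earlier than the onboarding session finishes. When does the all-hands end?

The onboarding session starts at 18:12 − 135 min = 15:57.
The onboarding session ends at 15:57 + 135 min = 18:12.
The sync ends at 18:12 − 240 min = 14:12.
The all-hands ends at 14:12 + 338 min = 19:50.

19:50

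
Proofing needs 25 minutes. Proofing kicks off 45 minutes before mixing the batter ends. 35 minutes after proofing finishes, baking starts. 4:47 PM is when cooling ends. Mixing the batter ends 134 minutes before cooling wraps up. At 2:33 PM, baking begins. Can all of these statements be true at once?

Mixing the batter ends at 4:47 PM − 134 min = 2:33 PM.
Proofing starts at 2:33 PM − 45 min = 1:48 PM.
Proofing ends at 1:48 PM + 25 min = 2:13 PM.
Baking starts at 2:13 PM + 35 min = 2:48 PM.
But baking is also said to start at 2:33 PM — a 15-minute conflict.

No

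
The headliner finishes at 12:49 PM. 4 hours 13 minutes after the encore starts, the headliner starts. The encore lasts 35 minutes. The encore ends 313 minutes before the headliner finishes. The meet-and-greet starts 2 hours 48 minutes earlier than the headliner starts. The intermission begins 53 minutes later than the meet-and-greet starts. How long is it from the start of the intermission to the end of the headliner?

The encore ends at 12:49 PM − 313 min = 7:36 AM.
The encore starts at 7:36 AM − 35 min = 7:01 AM.
The headliner starts at 7:01 AM + 253 min = 11:14 AM.
The meet-and-greet starts at 11:14 AM − 168 min = 8:26 AM.
The intermission starts at 8:26 AM + 53 min = 9:19 AM.
From 9:19 AM to 12:49 PM is 3 h 30 min.

3 h 30 min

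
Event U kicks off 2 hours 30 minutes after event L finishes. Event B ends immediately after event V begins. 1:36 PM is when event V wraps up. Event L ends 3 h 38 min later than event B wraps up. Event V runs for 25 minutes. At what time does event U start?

Event V starts at 1:36 PM − 25 min = 1:11 PM.
So event B ends at 1:11 PM.
Event L ends at 1:11 PM + 218 min = 4:49 PM.
Event U starts at 4:49 PM + 150 min = 7:19 PM.

7:19 PM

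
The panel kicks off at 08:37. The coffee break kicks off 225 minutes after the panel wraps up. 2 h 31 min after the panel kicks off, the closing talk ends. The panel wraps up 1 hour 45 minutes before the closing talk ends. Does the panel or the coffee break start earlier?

The closing talk ends at 08:37 + 151 min = 11:08.
The panel ends at 11:08 − 105 min = 09:23.
The coffee break starts at 09:23 + 225 min = 13:08.
The panel starts at 08:37 and the coffee break starts at 13:08, so the panel is first.

the panel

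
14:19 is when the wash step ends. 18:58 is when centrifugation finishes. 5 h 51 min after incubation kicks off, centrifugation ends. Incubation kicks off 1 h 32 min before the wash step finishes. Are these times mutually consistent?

No

Incubation starts at 14:19 − 92 min = 12:47.
Centrifugation ends at 12:47 + 351 min = 18:38.
But centrifugation is also said to end at 18:58 — a 20-minute conflict.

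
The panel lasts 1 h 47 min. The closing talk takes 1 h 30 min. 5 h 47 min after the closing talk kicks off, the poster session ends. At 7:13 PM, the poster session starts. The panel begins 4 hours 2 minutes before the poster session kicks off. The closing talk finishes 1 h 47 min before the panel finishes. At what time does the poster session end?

7:28 PM

The panel starts at 7:13 PM − 242 min = 3:11 PM.
The panel ends at 3:11 PM + 107 min = 4:58 PM.
The closing talk ends at 4:58 PM − 107 min = 3:11 PM.
The closing talk starts at 3:11 PM − 90 min = 1:41 PM.
The poster session ends at 1:41 PM + 347 min = 7:28 PM.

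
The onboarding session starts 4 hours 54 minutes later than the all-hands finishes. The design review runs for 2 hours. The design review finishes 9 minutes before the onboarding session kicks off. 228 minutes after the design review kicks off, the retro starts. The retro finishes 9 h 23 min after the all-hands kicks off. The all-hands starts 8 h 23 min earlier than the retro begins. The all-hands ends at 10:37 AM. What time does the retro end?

6:10 PM

The onboarding session starts at 10:37 AM + 294 min = 3:31 PM.
The design review ends at 3:31 PM − 9 min = 3:22 PM.
The design review starts at 3:22 PM − 120 min = 1:22 PM.
The retro starts at 1:22 PM + 228 min = 5:10 PM.
The all-hands starts at 5:10 PM − 503 min = 8:47 AM.
The retro ends at 8:47 AM + 563 min = 6:10 PM.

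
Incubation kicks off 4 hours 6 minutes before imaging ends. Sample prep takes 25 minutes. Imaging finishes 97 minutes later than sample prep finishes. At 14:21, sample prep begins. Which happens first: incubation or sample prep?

incubation

Sample prep ends at 14:21 + 25 min = 14:46.
Imaging ends at 14:46 + 97 min = 16:23.
Incubation starts at 16:23 − 246 min = 12:17.
Incubation starts at 12:17 and sample prep starts at 14:21, so incubation is first.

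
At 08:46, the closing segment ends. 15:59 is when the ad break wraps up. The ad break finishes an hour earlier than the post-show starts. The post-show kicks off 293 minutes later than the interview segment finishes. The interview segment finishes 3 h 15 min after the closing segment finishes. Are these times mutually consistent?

The interview segment ends at 08:46 + 195 min = 12:01.
The post-show starts at 12:01 + 293 min = 16:54.
The ad break ends at 16:54 − 60 min = 15:54.
But the ad break is also said to end at 15:59 — a 5-minute conflict.

No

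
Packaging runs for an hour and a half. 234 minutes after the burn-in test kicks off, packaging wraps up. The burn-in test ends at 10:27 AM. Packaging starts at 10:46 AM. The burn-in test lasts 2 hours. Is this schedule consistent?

No

The burn-in test starts at 10:27 AM − 120 min = 8:27 AM.
Packaging ends at 8:27 AM + 234 min = 12:21 PM.
Packaging starts at 12:21 PM − 90 min = 10:51 AM.
But packaging is also said to start at 10:46 AM — a 5-minute conflict.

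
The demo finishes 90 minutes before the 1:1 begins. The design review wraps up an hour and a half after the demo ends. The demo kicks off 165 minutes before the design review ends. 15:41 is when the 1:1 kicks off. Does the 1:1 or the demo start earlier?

The demo ends at 15:41 − 90 min = 14:11.
The design review ends at 14:11 + 90 min = 15:41.
The demo starts at 15:41 − 165 min = 12:56.
The 1:1 starts at 15:41 and the demo starts at 12:56, so the demo is first.

the demo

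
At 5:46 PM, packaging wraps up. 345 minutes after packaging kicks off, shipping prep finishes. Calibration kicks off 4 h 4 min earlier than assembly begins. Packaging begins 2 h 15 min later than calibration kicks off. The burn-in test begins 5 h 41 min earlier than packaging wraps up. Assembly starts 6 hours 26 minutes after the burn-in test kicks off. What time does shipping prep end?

The burn-in test starts at 5:46 PM − 341 min = 12:05 PM.
Assembly starts at 12:05 PM + 386 min = 6:31 PM.
Calibration starts at 6:31 PM − 244 min = 2:27 PM.
Packaging starts at 2:27 PM + 135 min = 4:42 PM.
Shipping prep ends at 4:42 PM + 345 min = 10:27 PM.

10:27 PM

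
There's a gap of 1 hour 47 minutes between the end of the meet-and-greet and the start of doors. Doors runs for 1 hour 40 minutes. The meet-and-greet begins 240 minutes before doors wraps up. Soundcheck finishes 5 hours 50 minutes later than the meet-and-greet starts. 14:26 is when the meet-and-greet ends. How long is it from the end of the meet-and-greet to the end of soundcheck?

317 minutes

Doors starts at 14:26 + 107 min = 16:13.
Doors ends at 16:13 + 100 min = 17:53.
The meet-and-greet starts at 17:53 − 240 min = 13:53.
Soundcheck ends at 13:53 + 350 min = 19:43.
From 14:26 to 19:43 is 317 minutes.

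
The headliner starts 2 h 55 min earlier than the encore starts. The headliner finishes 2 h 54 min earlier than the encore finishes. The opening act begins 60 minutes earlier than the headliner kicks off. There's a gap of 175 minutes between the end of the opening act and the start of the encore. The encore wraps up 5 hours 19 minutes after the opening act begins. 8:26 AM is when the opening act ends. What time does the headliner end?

The encore starts at 8:26 AM + 175 min = 11:21 AM.
The headliner starts at 11:21 AM − 175 min = 8:26 AM.
The opening act starts at 8:26 AM − 60 min = 7:26 AM.
The encore ends at 7:26 AM + 319 min = 12:45 PM.
The headliner ends at 12:45 PM − 174 min = 9:51 AM.

9:51 AM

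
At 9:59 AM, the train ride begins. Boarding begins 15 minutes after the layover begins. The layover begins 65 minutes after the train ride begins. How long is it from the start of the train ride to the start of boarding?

The layover starts at 9:59 AM + 65 min = 11:04 AM.
Boarding starts at 11:04 AM + 15 min = 11:19 AM.
From 9:59 AM to 11:19 AM is 1 h 20 min.

1 h 20 min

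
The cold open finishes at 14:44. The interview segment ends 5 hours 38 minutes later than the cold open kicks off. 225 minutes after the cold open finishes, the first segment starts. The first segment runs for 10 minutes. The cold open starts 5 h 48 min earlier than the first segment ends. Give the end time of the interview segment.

18:29

The first segment starts at 14:44 + 225 min = 18:29.
The first segment ends at 18:29 + 10 min = 18:39.
The cold open starts at 18:39 − 348 min = 12:51.
The interview segment ends at 12:51 + 338 min = 18:29.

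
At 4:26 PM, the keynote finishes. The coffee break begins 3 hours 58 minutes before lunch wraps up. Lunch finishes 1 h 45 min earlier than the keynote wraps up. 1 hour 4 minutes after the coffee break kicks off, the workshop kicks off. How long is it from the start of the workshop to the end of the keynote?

279 minutes

Lunch ends at 4:26 PM − 105 min = 2:41 PM.
The coffee break starts at 2:41 PM − 238 min = 10:43 AM.
The workshop starts at 10:43 AM + 64 min = 11:47 AM.
From 11:47 AM to 4:26 PM is 279 minutes.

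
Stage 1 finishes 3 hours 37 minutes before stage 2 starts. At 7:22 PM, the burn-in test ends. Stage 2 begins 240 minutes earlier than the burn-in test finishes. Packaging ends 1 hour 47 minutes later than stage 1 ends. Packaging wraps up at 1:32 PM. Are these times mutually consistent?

Stage 2 starts at 7:22 PM − 240 min = 3:22 PM.
Stage 1 ends at 3:22 PM − 217 min = 11:45 AM.
Packaging ends at 11:45 AM + 107 min = 1:32 PM.
That matches the stated 1:32 PM, so the schedule is consistent.

Yes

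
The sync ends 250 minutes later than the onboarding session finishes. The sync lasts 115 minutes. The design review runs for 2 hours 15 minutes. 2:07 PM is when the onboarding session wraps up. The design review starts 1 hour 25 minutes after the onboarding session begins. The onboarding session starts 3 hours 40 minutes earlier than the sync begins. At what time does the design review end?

The sync ends at 2:07 PM + 250 min = 6:17 PM.
The sync starts at 6:17 PM − 115 min = 4:22 PM.
The onboarding session starts at 4:22 PM − 220 min = 12:42 PM.
The design review starts at 12:42 PM + 85 min = 2:07 PM.
The design review ends at 2:07 PM + 135 min = 4:22 PM.

4:22 PM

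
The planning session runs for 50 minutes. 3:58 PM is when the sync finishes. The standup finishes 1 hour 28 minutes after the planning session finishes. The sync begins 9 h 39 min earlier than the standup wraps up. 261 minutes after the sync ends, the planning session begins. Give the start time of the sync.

12:58 PM

The planning session starts at 3:58 PM + 261 min = 8:19 PM.
The planning session ends at 8:19 PM + 50 min = 9:09 PM.
The standup ends at 9:09 PM + 88 min = 10:37 PM.
The sync starts at 10:37 PM − 579 min = 12:58 PM.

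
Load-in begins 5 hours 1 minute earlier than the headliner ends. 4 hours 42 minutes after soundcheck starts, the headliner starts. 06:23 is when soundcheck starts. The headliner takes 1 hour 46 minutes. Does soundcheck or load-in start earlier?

The headliner starts at 06:23 + 282 min = 11:05.
The headliner ends at 11:05 + 106 min = 12:51.
Load-in starts at 12:51 − 301 min = 07:50.
Soundcheck starts at 06:23 and load-in starts at 07:50, so soundcheck is first.

soundcheck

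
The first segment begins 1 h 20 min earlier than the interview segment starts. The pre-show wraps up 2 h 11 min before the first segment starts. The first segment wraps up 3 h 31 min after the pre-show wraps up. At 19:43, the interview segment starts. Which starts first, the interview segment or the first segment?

the first segment

The first segment starts at 19:43 − 80 min = 18:23.
The interview segment starts at 19:43 and the first segment starts at 18:23, so the first segment is first.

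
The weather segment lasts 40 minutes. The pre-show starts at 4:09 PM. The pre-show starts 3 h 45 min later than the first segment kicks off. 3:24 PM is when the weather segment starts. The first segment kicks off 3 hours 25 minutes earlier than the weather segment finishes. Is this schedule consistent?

No

The weather segment ends at 3:24 PM + 40 min = 4:04 PM.
The first segment starts at 4:04 PM − 205 min = 12:39 PM.
The pre-show starts at 12:39 PM + 225 min = 4:24 PM.
But the pre-show is also said to start at 4:09 PM — a 15-minute conflict.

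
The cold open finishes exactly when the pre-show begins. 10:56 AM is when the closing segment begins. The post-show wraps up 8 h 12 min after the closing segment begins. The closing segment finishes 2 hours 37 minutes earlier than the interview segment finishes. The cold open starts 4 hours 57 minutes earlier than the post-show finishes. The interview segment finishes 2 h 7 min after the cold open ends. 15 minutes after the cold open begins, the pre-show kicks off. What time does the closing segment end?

The post-show ends at 10:56 AM + 492 min = 7:08 PM.
The cold open starts at 7:08 PM − 297 min = 2:11 PM.
The pre-show starts at 2:11 PM + 15 min = 2:26 PM.
So the cold open ends at 2:26 PM.
The interview segment ends at 2:26 PM + 127 min = 4:33 PM.
The closing segment ends at 4:33 PM − 157 min = 1:56 PM.

1:56 PM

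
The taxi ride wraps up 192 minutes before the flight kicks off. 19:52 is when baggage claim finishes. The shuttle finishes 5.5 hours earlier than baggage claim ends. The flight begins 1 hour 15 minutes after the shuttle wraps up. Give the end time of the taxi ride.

12:25

The shuttle ends at 19:52 − 330 min = 14:22.
The flight starts at 14:22 + 75 min = 15:37.
The taxi ride ends at 15:37 − 192 min = 12:25.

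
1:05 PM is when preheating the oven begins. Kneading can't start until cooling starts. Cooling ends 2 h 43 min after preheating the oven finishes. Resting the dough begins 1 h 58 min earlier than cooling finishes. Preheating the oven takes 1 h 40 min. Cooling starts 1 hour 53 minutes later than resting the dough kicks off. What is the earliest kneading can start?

5:23 PM

Preheating the oven ends at 1:05 PM + 100 min = 2:45 PM.
Cooling ends at 2:45 PM + 163 min = 5:28 PM.
Resting the dough starts at 5:28 PM − 118 min = 3:30 PM.
Cooling starts at 3:30 PM + 113 min = 5:23 PM.
Kneading is bounded by cooling, so the earliest it can start is 5:23 PM.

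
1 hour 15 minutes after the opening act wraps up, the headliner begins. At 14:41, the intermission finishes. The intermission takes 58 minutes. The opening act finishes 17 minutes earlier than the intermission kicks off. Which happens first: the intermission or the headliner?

the intermission

The intermission starts at 14:41 − 58 min = 13:43.
The opening act ends at 13:43 − 17 min = 13:26.
The headliner starts at 13:26 + 75 min = 14:41.
The intermission starts at 13:43 and the headliner starts at 14:41, so the intermission is first.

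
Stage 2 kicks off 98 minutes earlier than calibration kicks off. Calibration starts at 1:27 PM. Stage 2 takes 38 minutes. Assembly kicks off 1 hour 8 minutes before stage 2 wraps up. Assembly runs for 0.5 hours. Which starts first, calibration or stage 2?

Stage 2 starts at 1:27 PM − 98 min = 11:49 AM.
Calibration starts at 1:27 PM and stage 2 starts at 11:49 AM, so stage 2 is first.

stage 2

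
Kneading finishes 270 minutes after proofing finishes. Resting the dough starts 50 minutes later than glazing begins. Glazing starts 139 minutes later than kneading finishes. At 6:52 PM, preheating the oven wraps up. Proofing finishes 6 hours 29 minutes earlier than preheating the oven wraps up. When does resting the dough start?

Proofing ends at 6:52 PM − 389 min = 12:23 PM.
Kneading ends at 12:23 PM + 270 min = 4:53 PM.
Glazing starts at 4:53 PM + 139 min = 7:12 PM.
Resting the dough starts at 7:12 PM + 50 min = 8:02 PM.

8:02 PM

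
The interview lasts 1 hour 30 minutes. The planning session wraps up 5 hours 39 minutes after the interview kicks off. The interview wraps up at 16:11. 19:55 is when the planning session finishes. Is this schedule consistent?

The interview starts at 16:11 − 90 min = 14:41.
The planning session ends at 14:41 + 339 min = 20:20.
But the planning session is also said to end at 19:55 — a 25-minute conflict.

No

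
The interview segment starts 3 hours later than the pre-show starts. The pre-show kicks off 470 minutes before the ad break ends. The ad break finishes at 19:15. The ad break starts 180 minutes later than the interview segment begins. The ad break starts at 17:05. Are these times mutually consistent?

No

The pre-show starts at 19:15 − 470 min = 11:25.
The interview segment starts at 11:25 + 180 min = 14:25.
The ad break starts at 14:25 + 180 min = 17:25.
But the ad break is also said to start at 17:05 — a 20-minute conflict.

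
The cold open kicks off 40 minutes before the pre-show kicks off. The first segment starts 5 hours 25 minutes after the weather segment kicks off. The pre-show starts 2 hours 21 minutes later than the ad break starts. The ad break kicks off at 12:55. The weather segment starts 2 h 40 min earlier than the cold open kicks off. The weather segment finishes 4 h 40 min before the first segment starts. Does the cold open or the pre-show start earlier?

the cold open

The pre-show starts at 12:55 + 141 min = 15:16.
The cold open starts at 15:16 − 40 min = 14:36.
The cold open starts at 14:36 and the pre-show starts at 15:16, so the cold open is first.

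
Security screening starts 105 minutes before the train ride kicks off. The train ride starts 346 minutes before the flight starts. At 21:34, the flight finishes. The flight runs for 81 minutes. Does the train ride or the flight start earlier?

the train ride

The flight starts at 21:34 − 81 min = 20:13.
The train ride starts at 20:13 − 346 min = 14:27.
The train ride starts at 14:27 and the flight starts at 20:13, so the train ride is first.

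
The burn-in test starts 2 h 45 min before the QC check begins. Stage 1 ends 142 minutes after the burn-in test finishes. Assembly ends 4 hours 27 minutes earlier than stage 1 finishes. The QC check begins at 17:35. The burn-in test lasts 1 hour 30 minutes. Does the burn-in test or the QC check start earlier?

The burn-in test starts at 17:35 − 165 min = 14:50.
The burn-in test starts at 14:50 and the QC check starts at 17:35, so the burn-in test is first.

the burn-in test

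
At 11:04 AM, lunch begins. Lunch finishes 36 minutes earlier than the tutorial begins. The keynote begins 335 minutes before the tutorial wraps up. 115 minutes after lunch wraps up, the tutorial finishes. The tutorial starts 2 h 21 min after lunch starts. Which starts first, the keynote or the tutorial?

The tutorial starts at 11:04 AM + 141 min = 1:25 PM.
Lunch ends at 1:25 PM − 36 min = 12:49 PM.
The tutorial ends at 12:49 PM + 115 min = 2:44 PM.
The keynote starts at 2:44 PM − 335 min = 9:09 AM.
The keynote starts at 9:09 AM and the tutorial starts at 1:25 PM, so the keynote is first.

the keynote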